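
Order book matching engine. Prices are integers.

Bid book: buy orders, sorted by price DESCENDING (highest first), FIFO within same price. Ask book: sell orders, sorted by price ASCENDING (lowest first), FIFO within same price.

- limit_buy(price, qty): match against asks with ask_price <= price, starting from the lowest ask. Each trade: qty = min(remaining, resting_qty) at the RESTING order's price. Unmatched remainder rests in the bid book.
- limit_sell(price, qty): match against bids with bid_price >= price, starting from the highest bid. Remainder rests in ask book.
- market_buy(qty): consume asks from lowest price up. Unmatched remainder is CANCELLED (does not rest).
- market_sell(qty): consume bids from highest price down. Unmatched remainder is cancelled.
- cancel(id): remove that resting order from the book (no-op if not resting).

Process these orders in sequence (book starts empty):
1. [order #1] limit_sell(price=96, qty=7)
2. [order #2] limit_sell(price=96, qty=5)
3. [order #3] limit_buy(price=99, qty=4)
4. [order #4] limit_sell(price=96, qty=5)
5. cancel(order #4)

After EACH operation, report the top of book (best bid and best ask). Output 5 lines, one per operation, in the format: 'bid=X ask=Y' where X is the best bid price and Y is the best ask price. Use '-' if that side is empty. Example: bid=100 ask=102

After op 1 [order #1] limit_sell(price=96, qty=7): fills=none; bids=[-] asks=[#1:7@96]
After op 2 [order #2] limit_sell(price=96, qty=5): fills=none; bids=[-] asks=[#1:7@96 #2:5@96]
After op 3 [order #3] limit_buy(price=99, qty=4): fills=#3x#1:4@96; bids=[-] asks=[#1:3@96 #2:5@96]
After op 4 [order #4] limit_sell(price=96, qty=5): fills=none; bids=[-] asks=[#1:3@96 #2:5@96 #4:5@96]
After op 5 cancel(order #4): fills=none; bids=[-] asks=[#1:3@96 #2:5@96]

Answer: bid=- ask=96
bid=- ask=96
bid=- ask=96
bid=- ask=96
bid=- ask=96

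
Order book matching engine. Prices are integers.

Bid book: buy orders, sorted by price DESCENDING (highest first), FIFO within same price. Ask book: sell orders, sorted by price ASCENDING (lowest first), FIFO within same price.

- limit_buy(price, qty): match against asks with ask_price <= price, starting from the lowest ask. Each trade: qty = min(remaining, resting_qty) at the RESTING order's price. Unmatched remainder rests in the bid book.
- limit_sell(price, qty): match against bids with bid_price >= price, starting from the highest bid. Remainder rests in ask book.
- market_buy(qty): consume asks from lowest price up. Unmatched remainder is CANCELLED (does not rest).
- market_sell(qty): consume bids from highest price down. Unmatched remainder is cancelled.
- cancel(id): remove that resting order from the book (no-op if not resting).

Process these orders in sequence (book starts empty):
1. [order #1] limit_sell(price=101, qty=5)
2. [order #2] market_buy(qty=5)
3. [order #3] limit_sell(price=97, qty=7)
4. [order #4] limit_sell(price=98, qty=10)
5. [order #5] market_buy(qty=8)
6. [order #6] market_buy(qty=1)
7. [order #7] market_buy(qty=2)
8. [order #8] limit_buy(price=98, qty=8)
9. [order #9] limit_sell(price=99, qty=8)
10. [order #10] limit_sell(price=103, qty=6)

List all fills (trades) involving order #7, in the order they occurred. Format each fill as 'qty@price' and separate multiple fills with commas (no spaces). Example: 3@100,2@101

Answer: 2@98

Derivation:
After op 1 [order #1] limit_sell(price=101, qty=5): fills=none; bids=[-] asks=[#1:5@101]
After op 2 [order #2] market_buy(qty=5): fills=#2x#1:5@101; bids=[-] asks=[-]
After op 3 [order #3] limit_sell(price=97, qty=7): fills=none; bids=[-] asks=[#3:7@97]
After op 4 [order #4] limit_sell(price=98, qty=10): fills=none; bids=[-] asks=[#3:7@97 #4:10@98]
After op 5 [order #5] market_buy(qty=8): fills=#5x#3:7@97 #5x#4:1@98; bids=[-] asks=[#4:9@98]
After op 6 [order #6] market_buy(qty=1): fills=#6x#4:1@98; bids=[-] asks=[#4:8@98]
After op 7 [order #7] market_buy(qty=2): fills=#7x#4:2@98; bids=[-] asks=[#4:6@98]
After op 8 [order #8] limit_buy(price=98, qty=8): fills=#8x#4:6@98; bids=[#8:2@98] asks=[-]
After op 9 [order #9] limit_sell(price=99, qty=8): fills=none; bids=[#8:2@98] asks=[#9:8@99]
After op 10 [order #10] limit_sell(price=103, qty=6): fills=none; bids=[#8:2@98] asks=[#9:8@99 #10:6@103]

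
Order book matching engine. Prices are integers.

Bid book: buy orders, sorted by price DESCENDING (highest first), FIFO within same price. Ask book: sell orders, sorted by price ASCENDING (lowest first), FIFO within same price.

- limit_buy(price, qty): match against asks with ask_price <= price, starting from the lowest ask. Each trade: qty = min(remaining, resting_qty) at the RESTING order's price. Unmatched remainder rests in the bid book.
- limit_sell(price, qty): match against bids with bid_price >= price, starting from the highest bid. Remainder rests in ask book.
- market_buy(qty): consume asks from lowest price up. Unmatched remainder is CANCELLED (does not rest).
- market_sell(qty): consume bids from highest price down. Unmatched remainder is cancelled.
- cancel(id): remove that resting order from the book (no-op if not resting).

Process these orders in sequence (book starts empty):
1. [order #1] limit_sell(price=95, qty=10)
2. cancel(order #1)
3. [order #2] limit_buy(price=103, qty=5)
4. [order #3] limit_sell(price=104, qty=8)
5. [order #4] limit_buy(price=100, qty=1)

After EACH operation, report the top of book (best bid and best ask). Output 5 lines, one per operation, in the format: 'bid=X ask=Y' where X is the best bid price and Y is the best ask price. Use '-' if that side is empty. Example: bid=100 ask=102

After op 1 [order #1] limit_sell(price=95, qty=10): fills=none; bids=[-] asks=[#1:10@95]
After op 2 cancel(order #1): fills=none; bids=[-] asks=[-]
After op 3 [order #2] limit_buy(price=103, qty=5): fills=none; bids=[#2:5@103] asks=[-]
After op 4 [order #3] limit_sell(price=104, qty=8): fills=none; bids=[#2:5@103] asks=[#3:8@104]
After op 5 [order #4] limit_buy(price=100, qty=1): fills=none; bids=[#2:5@103 #4:1@100] asks=[#3:8@104]

Answer: bid=- ask=95
bid=- ask=-
bid=103 ask=-
bid=103 ask=104
bid=103 ask=104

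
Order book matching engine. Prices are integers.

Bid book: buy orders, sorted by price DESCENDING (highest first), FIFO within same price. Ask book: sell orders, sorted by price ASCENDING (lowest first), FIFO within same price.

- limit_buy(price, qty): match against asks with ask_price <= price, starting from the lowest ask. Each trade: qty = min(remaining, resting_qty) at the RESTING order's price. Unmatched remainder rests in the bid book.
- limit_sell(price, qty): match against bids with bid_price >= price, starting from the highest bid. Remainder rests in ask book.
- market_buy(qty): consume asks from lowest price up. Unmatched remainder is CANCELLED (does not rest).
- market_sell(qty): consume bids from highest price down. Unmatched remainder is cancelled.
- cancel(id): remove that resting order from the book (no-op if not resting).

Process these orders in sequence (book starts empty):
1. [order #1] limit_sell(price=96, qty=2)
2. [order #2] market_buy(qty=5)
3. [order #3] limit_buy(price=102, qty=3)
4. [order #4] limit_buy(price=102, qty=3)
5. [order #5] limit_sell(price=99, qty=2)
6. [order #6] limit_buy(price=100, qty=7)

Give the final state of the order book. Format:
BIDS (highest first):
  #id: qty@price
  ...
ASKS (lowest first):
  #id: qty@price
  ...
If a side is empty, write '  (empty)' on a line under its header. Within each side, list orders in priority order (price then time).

After op 1 [order #1] limit_sell(price=96, qty=2): fills=none; bids=[-] asks=[#1:2@96]
After op 2 [order #2] market_buy(qty=5): fills=#2x#1:2@96; bids=[-] asks=[-]
After op 3 [order #3] limit_buy(price=102, qty=3): fills=none; bids=[#3:3@102] asks=[-]
After op 4 [order #4] limit_buy(price=102, qty=3): fills=none; bids=[#3:3@102 #4:3@102] asks=[-]
After op 5 [order #5] limit_sell(price=99, qty=2): fills=#3x#5:2@102; bids=[#3:1@102 #4:3@102] asks=[-]
After op 6 [order #6] limit_buy(price=100, qty=7): fills=none; bids=[#3:1@102 #4:3@102 #6:7@100] asks=[-]

Answer: BIDS (highest first):
  #3: 1@102
  #4: 3@102
  #6: 7@100
ASKS (lowest first):
  (empty)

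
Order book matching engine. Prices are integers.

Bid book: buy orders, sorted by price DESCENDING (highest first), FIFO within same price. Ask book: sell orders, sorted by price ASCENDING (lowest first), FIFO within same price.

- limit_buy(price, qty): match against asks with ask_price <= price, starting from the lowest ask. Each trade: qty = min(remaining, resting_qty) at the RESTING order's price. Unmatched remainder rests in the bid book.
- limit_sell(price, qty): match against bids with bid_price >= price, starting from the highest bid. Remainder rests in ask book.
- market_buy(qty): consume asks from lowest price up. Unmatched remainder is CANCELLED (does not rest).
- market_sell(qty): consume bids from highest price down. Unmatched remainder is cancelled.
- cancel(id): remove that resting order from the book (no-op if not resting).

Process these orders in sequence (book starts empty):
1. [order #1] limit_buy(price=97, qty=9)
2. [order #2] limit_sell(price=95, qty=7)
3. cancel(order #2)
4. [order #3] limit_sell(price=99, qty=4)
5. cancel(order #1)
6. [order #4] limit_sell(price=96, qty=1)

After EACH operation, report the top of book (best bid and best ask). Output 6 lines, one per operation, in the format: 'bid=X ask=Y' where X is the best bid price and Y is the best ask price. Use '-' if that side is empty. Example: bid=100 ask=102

After op 1 [order #1] limit_buy(price=97, qty=9): fills=none; bids=[#1:9@97] asks=[-]
After op 2 [order #2] limit_sell(price=95, qty=7): fills=#1x#2:7@97; bids=[#1:2@97] asks=[-]
After op 3 cancel(order #2): fills=none; bids=[#1:2@97] asks=[-]
After op 4 [order #3] limit_sell(price=99, qty=4): fills=none; bids=[#1:2@97] asks=[#3:4@99]
After op 5 cancel(order #1): fills=none; bids=[-] asks=[#3:4@99]
After op 6 [order #4] limit_sell(price=96, qty=1): fills=none; bids=[-] asks=[#4:1@96 #3:4@99]

Answer: bid=97 ask=-
bid=97 ask=-
bid=97 ask=-
bid=97 ask=99
bid=- ask=99
bid=- ask=96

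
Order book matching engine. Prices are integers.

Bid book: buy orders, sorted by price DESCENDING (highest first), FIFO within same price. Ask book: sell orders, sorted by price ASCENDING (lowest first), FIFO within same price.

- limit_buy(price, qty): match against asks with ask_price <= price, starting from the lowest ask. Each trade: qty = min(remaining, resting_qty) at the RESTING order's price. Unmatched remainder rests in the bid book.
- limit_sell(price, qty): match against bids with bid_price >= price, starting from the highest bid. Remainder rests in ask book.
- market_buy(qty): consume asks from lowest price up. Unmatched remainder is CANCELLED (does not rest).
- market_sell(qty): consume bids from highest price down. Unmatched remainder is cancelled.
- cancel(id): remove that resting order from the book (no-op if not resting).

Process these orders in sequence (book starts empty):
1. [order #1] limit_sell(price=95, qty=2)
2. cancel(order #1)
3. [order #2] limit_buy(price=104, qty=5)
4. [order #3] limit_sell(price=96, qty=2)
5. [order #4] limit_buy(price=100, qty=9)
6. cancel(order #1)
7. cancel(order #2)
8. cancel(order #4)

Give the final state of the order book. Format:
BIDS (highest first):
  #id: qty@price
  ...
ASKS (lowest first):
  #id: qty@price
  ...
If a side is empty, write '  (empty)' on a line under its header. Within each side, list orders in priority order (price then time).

Answer: BIDS (highest first):
  (empty)
ASKS (lowest first):
  (empty)

Derivation:
After op 1 [order #1] limit_sell(price=95, qty=2): fills=none; bids=[-] asks=[#1:2@95]
After op 2 cancel(order #1): fills=none; bids=[-] asks=[-]
After op 3 [order #2] limit_buy(price=104, qty=5): fills=none; bids=[#2:5@104] asks=[-]
After op 4 [order #3] limit_sell(price=96, qty=2): fills=#2x#3:2@104; bids=[#2:3@104] asks=[-]
After op 5 [order #4] limit_buy(price=100, qty=9): fills=none; bids=[#2:3@104 #4:9@100] asks=[-]
After op 6 cancel(order #1): fills=none; bids=[#2:3@104 #4:9@100] asks=[-]
After op 7 cancel(order #2): fills=none; bids=[#4:9@100] asks=[-]
After op 8 cancel(order #4): fills=none; bids=[-] asks=[-]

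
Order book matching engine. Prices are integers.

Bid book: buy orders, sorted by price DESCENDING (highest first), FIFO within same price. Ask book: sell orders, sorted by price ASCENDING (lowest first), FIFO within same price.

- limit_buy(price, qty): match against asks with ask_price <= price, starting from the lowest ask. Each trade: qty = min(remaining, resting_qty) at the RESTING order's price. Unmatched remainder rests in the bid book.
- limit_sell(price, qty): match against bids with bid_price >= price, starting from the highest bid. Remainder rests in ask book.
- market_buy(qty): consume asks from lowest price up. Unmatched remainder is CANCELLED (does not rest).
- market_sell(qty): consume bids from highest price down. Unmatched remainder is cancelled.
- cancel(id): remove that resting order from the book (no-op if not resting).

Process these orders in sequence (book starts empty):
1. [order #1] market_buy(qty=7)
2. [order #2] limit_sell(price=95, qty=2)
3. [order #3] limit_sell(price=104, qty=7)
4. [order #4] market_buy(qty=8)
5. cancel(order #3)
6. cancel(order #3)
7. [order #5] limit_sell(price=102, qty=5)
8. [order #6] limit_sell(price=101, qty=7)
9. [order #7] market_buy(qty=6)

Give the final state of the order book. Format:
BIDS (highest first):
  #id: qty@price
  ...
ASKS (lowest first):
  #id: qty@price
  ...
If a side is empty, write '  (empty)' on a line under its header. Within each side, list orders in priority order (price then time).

Answer: BIDS (highest first):
  (empty)
ASKS (lowest first):
  #6: 1@101
  #5: 5@102

Derivation:
After op 1 [order #1] market_buy(qty=7): fills=none; bids=[-] asks=[-]
After op 2 [order #2] limit_sell(price=95, qty=2): fills=none; bids=[-] asks=[#2:2@95]
After op 3 [order #3] limit_sell(price=104, qty=7): fills=none; bids=[-] asks=[#2:2@95 #3:7@104]
After op 4 [order #4] market_buy(qty=8): fills=#4x#2:2@95 #4x#3:6@104; bids=[-] asks=[#3:1@104]
After op 5 cancel(order #3): fills=none; bids=[-] asks=[-]
After op 6 cancel(order #3): fills=none; bids=[-] asks=[-]
After op 7 [order #5] limit_sell(price=102, qty=5): fills=none; bids=[-] asks=[#5:5@102]
After op 8 [order #6] limit_sell(price=101, qty=7): fills=none; bids=[-] asks=[#6:7@101 #5:5@102]
After op 9 [order #7] market_buy(qty=6): fills=#7x#6:6@101; bids=[-] asks=[#6:1@101 #5:5@102]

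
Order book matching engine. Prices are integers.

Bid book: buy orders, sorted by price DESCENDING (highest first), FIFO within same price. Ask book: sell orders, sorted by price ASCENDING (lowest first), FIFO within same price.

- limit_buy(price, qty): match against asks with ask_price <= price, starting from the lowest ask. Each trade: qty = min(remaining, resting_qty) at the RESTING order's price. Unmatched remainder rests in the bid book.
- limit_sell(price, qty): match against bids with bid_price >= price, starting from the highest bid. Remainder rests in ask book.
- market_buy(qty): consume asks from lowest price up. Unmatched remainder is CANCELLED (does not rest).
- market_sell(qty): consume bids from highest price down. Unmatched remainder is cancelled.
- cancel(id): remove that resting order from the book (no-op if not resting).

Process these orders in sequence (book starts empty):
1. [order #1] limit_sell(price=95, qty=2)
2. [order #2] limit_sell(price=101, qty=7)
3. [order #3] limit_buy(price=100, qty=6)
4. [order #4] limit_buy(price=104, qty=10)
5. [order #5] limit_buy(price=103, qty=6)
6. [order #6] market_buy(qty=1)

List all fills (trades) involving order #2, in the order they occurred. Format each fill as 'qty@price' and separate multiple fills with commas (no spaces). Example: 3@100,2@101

After op 1 [order #1] limit_sell(price=95, qty=2): fills=none; bids=[-] asks=[#1:2@95]
After op 2 [order #2] limit_sell(price=101, qty=7): fills=none; bids=[-] asks=[#1:2@95 #2:7@101]
After op 3 [order #3] limit_buy(price=100, qty=6): fills=#3x#1:2@95; bids=[#3:4@100] asks=[#2:7@101]
After op 4 [order #4] limit_buy(price=104, qty=10): fills=#4x#2:7@101; bids=[#4:3@104 #3:4@100] asks=[-]
After op 5 [order #5] limit_buy(price=103, qty=6): fills=none; bids=[#4:3@104 #5:6@103 #3:4@100] asks=[-]
After op 6 [order #6] market_buy(qty=1): fills=none; bids=[#4:3@104 #5:6@103 #3:4@100] asks=[-]

Answer: 7@101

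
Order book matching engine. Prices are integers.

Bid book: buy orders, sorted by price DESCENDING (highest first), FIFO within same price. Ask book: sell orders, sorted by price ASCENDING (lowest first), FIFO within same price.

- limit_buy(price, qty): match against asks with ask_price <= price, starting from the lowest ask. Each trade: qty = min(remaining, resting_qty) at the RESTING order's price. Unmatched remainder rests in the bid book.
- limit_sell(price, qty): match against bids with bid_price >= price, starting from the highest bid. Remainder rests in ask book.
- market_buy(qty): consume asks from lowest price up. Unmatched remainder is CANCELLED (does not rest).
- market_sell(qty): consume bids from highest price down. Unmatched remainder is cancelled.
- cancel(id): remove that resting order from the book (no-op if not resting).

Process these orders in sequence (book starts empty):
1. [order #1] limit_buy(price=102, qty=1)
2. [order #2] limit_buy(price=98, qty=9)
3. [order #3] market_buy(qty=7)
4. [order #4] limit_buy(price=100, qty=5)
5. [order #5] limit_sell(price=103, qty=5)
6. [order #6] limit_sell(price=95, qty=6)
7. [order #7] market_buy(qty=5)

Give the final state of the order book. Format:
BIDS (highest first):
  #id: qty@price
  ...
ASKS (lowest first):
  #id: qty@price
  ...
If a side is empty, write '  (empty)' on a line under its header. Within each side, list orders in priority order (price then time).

Answer: BIDS (highest first):
  #2: 9@98
ASKS (lowest first):
  (empty)

Derivation:
After op 1 [order #1] limit_buy(price=102, qty=1): fills=none; bids=[#1:1@102] asks=[-]
After op 2 [order #2] limit_buy(price=98, qty=9): fills=none; bids=[#1:1@102 #2:9@98] asks=[-]
After op 3 [order #3] market_buy(qty=7): fills=none; bids=[#1:1@102 #2:9@98] asks=[-]
After op 4 [order #4] limit_buy(price=100, qty=5): fills=none; bids=[#1:1@102 #4:5@100 #2:9@98] asks=[-]
After op 5 [order #5] limit_sell(price=103, qty=5): fills=none; bids=[#1:1@102 #4:5@100 #2:9@98] asks=[#5:5@103]
After op 6 [order #6] limit_sell(price=95, qty=6): fills=#1x#6:1@102 #4x#6:5@100; bids=[#2:9@98] asks=[#5:5@103]
After op 7 [order #7] market_buy(qty=5): fills=#7x#5:5@103; bids=[#2:9@98] asks=[-]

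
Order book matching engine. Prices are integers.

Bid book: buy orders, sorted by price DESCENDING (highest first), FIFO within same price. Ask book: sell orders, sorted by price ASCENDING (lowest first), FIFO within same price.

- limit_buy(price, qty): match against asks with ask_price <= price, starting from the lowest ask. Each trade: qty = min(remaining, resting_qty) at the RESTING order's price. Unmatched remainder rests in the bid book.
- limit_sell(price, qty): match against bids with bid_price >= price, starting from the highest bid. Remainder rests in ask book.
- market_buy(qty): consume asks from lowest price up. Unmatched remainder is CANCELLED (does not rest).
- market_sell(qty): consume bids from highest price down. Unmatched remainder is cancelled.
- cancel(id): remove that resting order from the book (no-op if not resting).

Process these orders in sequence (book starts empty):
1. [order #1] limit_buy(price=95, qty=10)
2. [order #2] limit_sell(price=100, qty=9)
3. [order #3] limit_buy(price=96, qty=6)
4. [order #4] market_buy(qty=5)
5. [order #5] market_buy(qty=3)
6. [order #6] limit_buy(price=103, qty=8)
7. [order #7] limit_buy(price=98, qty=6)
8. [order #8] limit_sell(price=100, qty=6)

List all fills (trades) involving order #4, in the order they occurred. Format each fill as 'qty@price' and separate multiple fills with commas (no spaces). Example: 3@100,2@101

After op 1 [order #1] limit_buy(price=95, qty=10): fills=none; bids=[#1:10@95] asks=[-]
After op 2 [order #2] limit_sell(price=100, qty=9): fills=none; bids=[#1:10@95] asks=[#2:9@100]
After op 3 [order #3] limit_buy(price=96, qty=6): fills=none; bids=[#3:6@96 #1:10@95] asks=[#2:9@100]
After op 4 [order #4] market_buy(qty=5): fills=#4x#2:5@100; bids=[#3:6@96 #1:10@95] asks=[#2:4@100]
After op 5 [order #5] market_buy(qty=3): fills=#5x#2:3@100; bids=[#3:6@96 #1:10@95] asks=[#2:1@100]
After op 6 [order #6] limit_buy(price=103, qty=8): fills=#6x#2:1@100; bids=[#6:7@103 #3:6@96 #1:10@95] asks=[-]
After op 7 [order #7] limit_buy(price=98, qty=6): fills=none; bids=[#6:7@103 #7:6@98 #3:6@96 #1:10@95] asks=[-]
After op 8 [order #8] limit_sell(price=100, qty=6): fills=#6x#8:6@103; bids=[#6:1@103 #7:6@98 #3:6@96 #1:10@95] asks=[-]

Answer: 5@100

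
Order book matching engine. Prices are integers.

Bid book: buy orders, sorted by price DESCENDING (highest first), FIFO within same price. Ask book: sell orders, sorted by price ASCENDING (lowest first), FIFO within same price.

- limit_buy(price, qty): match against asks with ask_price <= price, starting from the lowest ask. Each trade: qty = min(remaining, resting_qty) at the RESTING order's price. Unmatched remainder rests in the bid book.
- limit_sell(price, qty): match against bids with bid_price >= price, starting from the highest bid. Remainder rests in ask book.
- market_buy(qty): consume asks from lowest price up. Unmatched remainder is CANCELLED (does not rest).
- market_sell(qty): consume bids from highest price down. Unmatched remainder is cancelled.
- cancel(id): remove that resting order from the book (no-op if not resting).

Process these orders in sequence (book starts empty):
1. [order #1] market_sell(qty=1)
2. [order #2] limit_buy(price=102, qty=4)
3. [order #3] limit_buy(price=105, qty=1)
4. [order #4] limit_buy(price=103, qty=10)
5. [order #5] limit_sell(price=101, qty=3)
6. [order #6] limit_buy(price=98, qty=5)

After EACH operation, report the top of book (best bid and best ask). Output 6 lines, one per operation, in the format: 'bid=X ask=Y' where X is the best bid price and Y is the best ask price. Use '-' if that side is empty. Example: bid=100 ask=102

After op 1 [order #1] market_sell(qty=1): fills=none; bids=[-] asks=[-]
After op 2 [order #2] limit_buy(price=102, qty=4): fills=none; bids=[#2:4@102] asks=[-]
After op 3 [order #3] limit_buy(price=105, qty=1): fills=none; bids=[#3:1@105 #2:4@102] asks=[-]
After op 4 [order #4] limit_buy(price=103, qty=10): fills=none; bids=[#3:1@105 #4:10@103 #2:4@102] asks=[-]
After op 5 [order #5] limit_sell(price=101, qty=3): fills=#3x#5:1@105 #4x#5:2@103; bids=[#4:8@103 #2:4@102] asks=[-]
After op 6 [order #6] limit_buy(price=98, qty=5): fills=none; bids=[#4:8@103 #2:4@102 #6:5@98] asks=[-]

Answer: bid=- ask=-
bid=102 ask=-
bid=105 ask=-
bid=105 ask=-
bid=103 ask=-
bid=103 ask=-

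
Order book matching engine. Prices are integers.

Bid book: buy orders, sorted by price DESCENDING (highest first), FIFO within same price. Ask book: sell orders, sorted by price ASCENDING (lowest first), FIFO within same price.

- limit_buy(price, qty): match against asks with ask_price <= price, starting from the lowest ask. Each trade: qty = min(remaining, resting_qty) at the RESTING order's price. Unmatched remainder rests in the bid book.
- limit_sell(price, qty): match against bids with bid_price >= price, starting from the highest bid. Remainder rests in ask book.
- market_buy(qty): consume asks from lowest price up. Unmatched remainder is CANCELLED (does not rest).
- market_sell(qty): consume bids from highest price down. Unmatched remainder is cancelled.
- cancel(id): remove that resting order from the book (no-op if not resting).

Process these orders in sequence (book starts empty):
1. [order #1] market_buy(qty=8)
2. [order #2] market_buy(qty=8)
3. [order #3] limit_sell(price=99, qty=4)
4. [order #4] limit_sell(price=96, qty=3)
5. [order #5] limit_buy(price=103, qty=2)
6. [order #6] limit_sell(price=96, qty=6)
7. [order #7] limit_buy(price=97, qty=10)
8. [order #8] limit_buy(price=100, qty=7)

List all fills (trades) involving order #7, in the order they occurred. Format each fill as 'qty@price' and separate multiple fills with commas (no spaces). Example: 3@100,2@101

After op 1 [order #1] market_buy(qty=8): fills=none; bids=[-] asks=[-]
After op 2 [order #2] market_buy(qty=8): fills=none; bids=[-] asks=[-]
After op 3 [order #3] limit_sell(price=99, qty=4): fills=none; bids=[-] asks=[#3:4@99]
After op 4 [order #4] limit_sell(price=96, qty=3): fills=none; bids=[-] asks=[#4:3@96 #3:4@99]
After op 5 [order #5] limit_buy(price=103, qty=2): fills=#5x#4:2@96; bids=[-] asks=[#4:1@96 #3:4@99]
After op 6 [order #6] limit_sell(price=96, qty=6): fills=none; bids=[-] asks=[#4:1@96 #6:6@96 #3:4@99]
After op 7 [order #7] limit_buy(price=97, qty=10): fills=#7x#4:1@96 #7x#6:6@96; bids=[#7:3@97] asks=[#3:4@99]
After op 8 [order #8] limit_buy(price=100, qty=7): fills=#8x#3:4@99; bids=[#8:3@100 #7:3@97] asks=[-]

Answer: 1@96,6@96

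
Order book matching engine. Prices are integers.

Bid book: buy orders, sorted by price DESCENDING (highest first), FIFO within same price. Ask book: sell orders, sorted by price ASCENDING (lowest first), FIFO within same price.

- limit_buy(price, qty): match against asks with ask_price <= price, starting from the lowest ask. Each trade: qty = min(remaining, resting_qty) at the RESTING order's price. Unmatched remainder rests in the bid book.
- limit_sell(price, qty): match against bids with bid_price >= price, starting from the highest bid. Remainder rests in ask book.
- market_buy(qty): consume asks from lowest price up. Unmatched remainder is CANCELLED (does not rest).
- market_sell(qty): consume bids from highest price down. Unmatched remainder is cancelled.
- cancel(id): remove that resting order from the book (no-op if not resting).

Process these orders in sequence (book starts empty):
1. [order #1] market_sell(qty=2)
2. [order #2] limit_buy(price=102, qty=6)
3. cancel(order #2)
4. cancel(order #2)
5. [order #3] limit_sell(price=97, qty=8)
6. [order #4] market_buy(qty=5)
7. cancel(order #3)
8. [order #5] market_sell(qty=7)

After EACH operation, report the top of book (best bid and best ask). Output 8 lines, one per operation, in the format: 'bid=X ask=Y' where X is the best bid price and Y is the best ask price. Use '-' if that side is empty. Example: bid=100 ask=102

After op 1 [order #1] market_sell(qty=2): fills=none; bids=[-] asks=[-]
After op 2 [order #2] limit_buy(price=102, qty=6): fills=none; bids=[#2:6@102] asks=[-]
After op 3 cancel(order #2): fills=none; bids=[-] asks=[-]
After op 4 cancel(order #2): fills=none; bids=[-] asks=[-]
After op 5 [order #3] limit_sell(price=97, qty=8): fills=none; bids=[-] asks=[#3:8@97]
After op 6 [order #4] market_buy(qty=5): fills=#4x#3:5@97; bids=[-] asks=[#3:3@97]
After op 7 cancel(order #3): fills=none; bids=[-] asks=[-]
After op 8 [order #5] market_sell(qty=7): fills=none; bids=[-] asks=[-]

Answer: bid=- ask=-
bid=102 ask=-
bid=- ask=-
bid=- ask=-
bid=- ask=97
bid=- ask=97
bid=- ask=-
bid=- ask=-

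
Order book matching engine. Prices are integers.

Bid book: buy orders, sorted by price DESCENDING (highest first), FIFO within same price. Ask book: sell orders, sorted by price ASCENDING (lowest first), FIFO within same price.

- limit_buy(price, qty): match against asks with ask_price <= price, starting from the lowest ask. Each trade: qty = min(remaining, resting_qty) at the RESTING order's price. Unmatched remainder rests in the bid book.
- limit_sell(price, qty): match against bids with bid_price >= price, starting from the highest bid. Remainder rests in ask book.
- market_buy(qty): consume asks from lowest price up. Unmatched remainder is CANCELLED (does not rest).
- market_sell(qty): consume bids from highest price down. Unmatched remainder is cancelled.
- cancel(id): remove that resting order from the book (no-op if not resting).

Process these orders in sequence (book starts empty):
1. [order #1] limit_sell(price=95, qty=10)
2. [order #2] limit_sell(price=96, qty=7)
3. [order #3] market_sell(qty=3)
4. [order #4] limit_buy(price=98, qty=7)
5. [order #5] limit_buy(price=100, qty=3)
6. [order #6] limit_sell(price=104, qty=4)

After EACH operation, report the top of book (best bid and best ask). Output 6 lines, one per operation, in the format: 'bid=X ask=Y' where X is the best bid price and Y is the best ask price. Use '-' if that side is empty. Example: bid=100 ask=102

Answer: bid=- ask=95
bid=- ask=95
bid=- ask=95
bid=- ask=95
bid=- ask=96
bid=- ask=96

Derivation:
After op 1 [order #1] limit_sell(price=95, qty=10): fills=none; bids=[-] asks=[#1:10@95]
After op 2 [order #2] limit_sell(price=96, qty=7): fills=none; bids=[-] asks=[#1:10@95 #2:7@96]
After op 3 [order #3] market_sell(qty=3): fills=none; bids=[-] asks=[#1:10@95 #2:7@96]
After op 4 [order #4] limit_buy(price=98, qty=7): fills=#4x#1:7@95; bids=[-] asks=[#1:3@95 #2:7@96]
After op 5 [order #5] limit_buy(price=100, qty=3): fills=#5x#1:3@95; bids=[-] asks=[#2:7@96]
After op 6 [order #6] limit_sell(price=104, qty=4): fills=none; bids=[-] asks=[#2:7@96 #6:4@104]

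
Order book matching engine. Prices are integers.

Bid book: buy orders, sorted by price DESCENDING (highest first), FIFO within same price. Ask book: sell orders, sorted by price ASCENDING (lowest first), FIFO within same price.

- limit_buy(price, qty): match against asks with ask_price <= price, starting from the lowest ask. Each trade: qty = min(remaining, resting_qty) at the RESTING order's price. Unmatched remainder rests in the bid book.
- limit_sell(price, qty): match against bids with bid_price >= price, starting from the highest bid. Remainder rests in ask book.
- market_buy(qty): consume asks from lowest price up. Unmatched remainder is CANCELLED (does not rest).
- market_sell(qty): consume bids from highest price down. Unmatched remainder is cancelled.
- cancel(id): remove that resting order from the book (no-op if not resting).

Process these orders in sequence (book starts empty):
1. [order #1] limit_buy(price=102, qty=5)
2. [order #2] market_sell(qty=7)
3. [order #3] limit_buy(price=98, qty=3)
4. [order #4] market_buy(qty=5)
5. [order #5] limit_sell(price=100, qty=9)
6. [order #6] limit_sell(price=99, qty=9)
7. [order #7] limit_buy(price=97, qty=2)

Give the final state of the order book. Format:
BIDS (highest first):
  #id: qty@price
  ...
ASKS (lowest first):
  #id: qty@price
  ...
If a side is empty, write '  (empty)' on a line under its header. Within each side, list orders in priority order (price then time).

After op 1 [order #1] limit_buy(price=102, qty=5): fills=none; bids=[#1:5@102] asks=[-]
After op 2 [order #2] market_sell(qty=7): fills=#1x#2:5@102; bids=[-] asks=[-]
After op 3 [order #3] limit_buy(price=98, qty=3): fills=none; bids=[#3:3@98] asks=[-]
After op 4 [order #4] market_buy(qty=5): fills=none; bids=[#3:3@98] asks=[-]
After op 5 [order #5] limit_sell(price=100, qty=9): fills=none; bids=[#3:3@98] asks=[#5:9@100]
After op 6 [order #6] limit_sell(price=99, qty=9): fills=none; bids=[#3:3@98] asks=[#6:9@99 #5:9@100]
After op 7 [order #7] limit_buy(price=97, qty=2): fills=none; bids=[#3:3@98 #7:2@97] asks=[#6:9@99 #5:9@100]

Answer: BIDS (highest first):
  #3: 3@98
  #7: 2@97
ASKS (lowest first):
  #6: 9@99
  #5: 9@100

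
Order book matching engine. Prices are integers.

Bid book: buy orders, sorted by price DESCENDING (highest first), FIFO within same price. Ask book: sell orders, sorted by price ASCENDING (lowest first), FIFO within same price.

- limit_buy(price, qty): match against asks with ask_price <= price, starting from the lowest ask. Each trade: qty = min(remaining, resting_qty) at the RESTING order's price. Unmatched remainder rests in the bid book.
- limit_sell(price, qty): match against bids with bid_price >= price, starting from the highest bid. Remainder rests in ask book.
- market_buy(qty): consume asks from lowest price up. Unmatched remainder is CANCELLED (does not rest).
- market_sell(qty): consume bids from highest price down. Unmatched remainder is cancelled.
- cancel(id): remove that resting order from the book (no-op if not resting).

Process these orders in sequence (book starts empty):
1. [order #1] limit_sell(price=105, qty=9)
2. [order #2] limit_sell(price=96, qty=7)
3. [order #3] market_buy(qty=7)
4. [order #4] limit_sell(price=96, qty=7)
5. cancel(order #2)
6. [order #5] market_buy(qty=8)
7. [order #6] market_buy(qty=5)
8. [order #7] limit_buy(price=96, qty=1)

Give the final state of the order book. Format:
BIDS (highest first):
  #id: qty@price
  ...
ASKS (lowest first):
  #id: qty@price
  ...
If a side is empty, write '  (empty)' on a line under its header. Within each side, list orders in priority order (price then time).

Answer: BIDS (highest first):
  #7: 1@96
ASKS (lowest first):
  #1: 3@105

Derivation:
After op 1 [order #1] limit_sell(price=105, qty=9): fills=none; bids=[-] asks=[#1:9@105]
After op 2 [order #2] limit_sell(price=96, qty=7): fills=none; bids=[-] asks=[#2:7@96 #1:9@105]
After op 3 [order #3] market_buy(qty=7): fills=#3x#2:7@96; bids=[-] asks=[#1:9@105]
After op 4 [order #4] limit_sell(price=96, qty=7): fills=none; bids=[-] asks=[#4:7@96 #1:9@105]
After op 5 cancel(order #2): fills=none; bids=[-] asks=[#4:7@96 #1:9@105]
After op 6 [order #5] market_buy(qty=8): fills=#5x#4:7@96 #5x#1:1@105; bids=[-] asks=[#1:8@105]
After op 7 [order #6] market_buy(qty=5): fills=#6x#1:5@105; bids=[-] asks=[#1:3@105]
After op 8 [order #7] limit_buy(price=96, qty=1): fills=none; bids=[#7:1@96] asks=[#1:3@105]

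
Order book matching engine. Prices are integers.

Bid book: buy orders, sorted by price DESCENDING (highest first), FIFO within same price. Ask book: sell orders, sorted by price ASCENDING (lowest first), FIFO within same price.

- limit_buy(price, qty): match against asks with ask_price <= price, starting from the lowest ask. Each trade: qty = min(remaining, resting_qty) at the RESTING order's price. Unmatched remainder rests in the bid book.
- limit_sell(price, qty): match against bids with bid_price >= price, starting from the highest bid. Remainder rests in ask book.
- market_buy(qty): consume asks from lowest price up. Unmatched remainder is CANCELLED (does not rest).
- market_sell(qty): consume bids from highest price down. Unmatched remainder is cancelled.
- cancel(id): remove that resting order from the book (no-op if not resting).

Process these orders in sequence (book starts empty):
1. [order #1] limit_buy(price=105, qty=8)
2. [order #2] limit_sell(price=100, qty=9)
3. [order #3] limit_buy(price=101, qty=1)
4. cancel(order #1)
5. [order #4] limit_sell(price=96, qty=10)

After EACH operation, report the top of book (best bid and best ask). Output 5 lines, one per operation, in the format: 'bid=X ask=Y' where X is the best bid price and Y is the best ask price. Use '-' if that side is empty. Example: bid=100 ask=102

After op 1 [order #1] limit_buy(price=105, qty=8): fills=none; bids=[#1:8@105] asks=[-]
After op 2 [order #2] limit_sell(price=100, qty=9): fills=#1x#2:8@105; bids=[-] asks=[#2:1@100]
After op 3 [order #3] limit_buy(price=101, qty=1): fills=#3x#2:1@100; bids=[-] asks=[-]
After op 4 cancel(order #1): fills=none; bids=[-] asks=[-]
After op 5 [order #4] limit_sell(price=96, qty=10): fills=none; bids=[-] asks=[#4:10@96]

Answer: bid=105 ask=-
bid=- ask=100
bid=- ask=-
bid=- ask=-
bid=- ask=96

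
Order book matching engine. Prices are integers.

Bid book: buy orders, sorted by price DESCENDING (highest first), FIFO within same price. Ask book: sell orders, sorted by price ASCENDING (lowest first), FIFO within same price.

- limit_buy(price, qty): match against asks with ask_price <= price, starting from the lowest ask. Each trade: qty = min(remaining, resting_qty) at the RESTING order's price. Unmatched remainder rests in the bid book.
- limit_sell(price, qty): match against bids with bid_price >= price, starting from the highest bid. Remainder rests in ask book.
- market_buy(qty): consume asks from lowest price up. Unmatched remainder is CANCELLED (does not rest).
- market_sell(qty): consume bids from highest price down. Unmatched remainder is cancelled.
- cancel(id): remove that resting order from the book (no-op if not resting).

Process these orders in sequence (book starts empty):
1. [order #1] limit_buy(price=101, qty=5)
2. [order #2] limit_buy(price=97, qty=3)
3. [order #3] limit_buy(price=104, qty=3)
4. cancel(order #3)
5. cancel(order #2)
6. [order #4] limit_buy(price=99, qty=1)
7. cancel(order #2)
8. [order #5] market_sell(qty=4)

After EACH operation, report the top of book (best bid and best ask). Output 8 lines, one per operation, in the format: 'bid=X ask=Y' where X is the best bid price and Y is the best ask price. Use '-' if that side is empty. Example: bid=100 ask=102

After op 1 [order #1] limit_buy(price=101, qty=5): fills=none; bids=[#1:5@101] asks=[-]
After op 2 [order #2] limit_buy(price=97, qty=3): fills=none; bids=[#1:5@101 #2:3@97] asks=[-]
After op 3 [order #3] limit_buy(price=104, qty=3): fills=none; bids=[#3:3@104 #1:5@101 #2:3@97] asks=[-]
After op 4 cancel(order #3): fills=none; bids=[#1:5@101 #2:3@97] asks=[-]
After op 5 cancel(order #2): fills=none; bids=[#1:5@101] asks=[-]
After op 6 [order #4] limit_buy(price=99, qty=1): fills=none; bids=[#1:5@101 #4:1@99] asks=[-]
After op 7 cancel(order #2): fills=none; bids=[#1:5@101 #4:1@99] asks=[-]
After op 8 [order #5] market_sell(qty=4): fills=#1x#5:4@101; bids=[#1:1@101 #4:1@99] asks=[-]

Answer: bid=101 ask=-
bid=101 ask=-
bid=104 ask=-
bid=101 ask=-
bid=101 ask=-
bid=101 ask=-
bid=101 ask=-
bid=101 ask=-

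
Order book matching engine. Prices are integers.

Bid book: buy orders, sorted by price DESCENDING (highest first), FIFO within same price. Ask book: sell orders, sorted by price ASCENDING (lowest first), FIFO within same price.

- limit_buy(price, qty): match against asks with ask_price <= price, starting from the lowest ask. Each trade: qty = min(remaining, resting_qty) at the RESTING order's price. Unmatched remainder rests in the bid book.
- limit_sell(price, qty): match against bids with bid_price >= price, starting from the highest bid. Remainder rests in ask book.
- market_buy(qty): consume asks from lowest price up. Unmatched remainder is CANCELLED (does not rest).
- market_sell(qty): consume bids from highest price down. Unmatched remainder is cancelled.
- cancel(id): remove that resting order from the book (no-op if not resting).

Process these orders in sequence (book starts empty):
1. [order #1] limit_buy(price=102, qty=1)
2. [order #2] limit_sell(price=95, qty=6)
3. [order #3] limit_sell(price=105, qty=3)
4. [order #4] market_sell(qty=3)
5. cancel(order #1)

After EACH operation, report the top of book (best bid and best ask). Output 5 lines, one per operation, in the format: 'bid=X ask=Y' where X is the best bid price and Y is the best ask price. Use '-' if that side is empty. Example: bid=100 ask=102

After op 1 [order #1] limit_buy(price=102, qty=1): fills=none; bids=[#1:1@102] asks=[-]
After op 2 [order #2] limit_sell(price=95, qty=6): fills=#1x#2:1@102; bids=[-] asks=[#2:5@95]
After op 3 [order #3] limit_sell(price=105, qty=3): fills=none; bids=[-] asks=[#2:5@95 #3:3@105]
After op 4 [order #4] market_sell(qty=3): fills=none; bids=[-] asks=[#2:5@95 #3:3@105]
After op 5 cancel(order #1): fills=none; bids=[-] asks=[#2:5@95 #3:3@105]

Answer: bid=102 ask=-
bid=- ask=95
bid=- ask=95
bid=- ask=95
bid=- ask=95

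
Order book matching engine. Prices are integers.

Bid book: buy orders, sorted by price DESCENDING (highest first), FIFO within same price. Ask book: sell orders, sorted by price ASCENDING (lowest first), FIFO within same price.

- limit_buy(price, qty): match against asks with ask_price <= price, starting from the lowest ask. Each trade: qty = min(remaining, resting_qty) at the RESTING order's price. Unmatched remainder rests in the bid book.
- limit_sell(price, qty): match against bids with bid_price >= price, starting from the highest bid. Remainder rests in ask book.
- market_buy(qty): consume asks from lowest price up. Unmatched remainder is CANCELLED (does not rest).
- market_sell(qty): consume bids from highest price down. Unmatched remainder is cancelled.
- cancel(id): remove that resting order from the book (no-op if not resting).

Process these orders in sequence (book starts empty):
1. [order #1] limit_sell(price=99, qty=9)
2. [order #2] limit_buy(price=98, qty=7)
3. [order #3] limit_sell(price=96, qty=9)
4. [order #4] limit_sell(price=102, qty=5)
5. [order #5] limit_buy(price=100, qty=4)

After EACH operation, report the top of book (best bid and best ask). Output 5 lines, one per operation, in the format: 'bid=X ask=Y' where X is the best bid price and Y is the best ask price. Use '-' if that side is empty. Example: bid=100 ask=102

After op 1 [order #1] limit_sell(price=99, qty=9): fills=none; bids=[-] asks=[#1:9@99]
After op 2 [order #2] limit_buy(price=98, qty=7): fills=none; bids=[#2:7@98] asks=[#1:9@99]
After op 3 [order #3] limit_sell(price=96, qty=9): fills=#2x#3:7@98; bids=[-] asks=[#3:2@96 #1:9@99]
After op 4 [order #4] limit_sell(price=102, qty=5): fills=none; bids=[-] asks=[#3:2@96 #1:9@99 #4:5@102]
After op 5 [order #5] limit_buy(price=100, qty=4): fills=#5x#3:2@96 #5x#1:2@99; bids=[-] asks=[#1:7@99 #4:5@102]

Answer: bid=- ask=99
bid=98 ask=99
bid=- ask=96
bid=- ask=96
bid=- ask=99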